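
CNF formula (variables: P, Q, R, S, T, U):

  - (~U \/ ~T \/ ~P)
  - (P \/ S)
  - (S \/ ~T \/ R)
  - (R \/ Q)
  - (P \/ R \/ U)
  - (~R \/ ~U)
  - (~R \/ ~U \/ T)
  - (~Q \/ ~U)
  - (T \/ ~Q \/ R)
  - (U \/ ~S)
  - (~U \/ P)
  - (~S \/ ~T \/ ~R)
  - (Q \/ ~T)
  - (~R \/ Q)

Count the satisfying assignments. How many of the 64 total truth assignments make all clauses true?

Satisfying assignments:
  P=1 Q=1 R=1 S=0 T=0 U=0
  P=1 Q=1 R=1 S=0 T=1 U=0
That's 2 in total.

2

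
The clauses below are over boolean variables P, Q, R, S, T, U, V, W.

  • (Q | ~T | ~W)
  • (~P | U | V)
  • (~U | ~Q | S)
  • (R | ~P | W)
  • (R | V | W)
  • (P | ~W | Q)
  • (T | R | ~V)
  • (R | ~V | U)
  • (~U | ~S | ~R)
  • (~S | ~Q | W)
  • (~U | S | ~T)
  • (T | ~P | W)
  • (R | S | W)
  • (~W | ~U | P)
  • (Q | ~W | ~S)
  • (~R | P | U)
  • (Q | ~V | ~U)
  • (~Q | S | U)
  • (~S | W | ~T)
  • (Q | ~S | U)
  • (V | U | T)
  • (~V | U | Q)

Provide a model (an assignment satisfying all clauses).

Set P = True and propagate.
Branch on Q: take Q = True.
Try R = False.
  then W is forced to True.
For the remaining variables, S = True, T = True, U = True, V = False works.

P=1, Q=1, R=0, S=1, T=1, U=1, V=0, W=1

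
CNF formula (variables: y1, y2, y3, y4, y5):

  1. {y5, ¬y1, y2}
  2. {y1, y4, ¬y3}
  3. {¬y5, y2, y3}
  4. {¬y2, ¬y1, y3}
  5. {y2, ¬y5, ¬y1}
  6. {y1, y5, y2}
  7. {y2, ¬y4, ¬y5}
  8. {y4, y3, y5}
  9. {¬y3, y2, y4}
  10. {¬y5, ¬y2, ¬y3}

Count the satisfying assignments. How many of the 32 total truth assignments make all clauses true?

The models are:
  y1=0 y2=1 y3=0 y4=0 y5=1
  y1=0 y2=1 y3=0 y4=1 y5=0
  y1=0 y2=1 y3=0 y4=1 y5=1
  y1=0 y2=1 y3=1 y4=1 y5=0
  y1=1 y2=1 y3=1 y4=0 y5=0
  y1=1 y2=1 y3=1 y4=1 y5=0
Count: 6.

6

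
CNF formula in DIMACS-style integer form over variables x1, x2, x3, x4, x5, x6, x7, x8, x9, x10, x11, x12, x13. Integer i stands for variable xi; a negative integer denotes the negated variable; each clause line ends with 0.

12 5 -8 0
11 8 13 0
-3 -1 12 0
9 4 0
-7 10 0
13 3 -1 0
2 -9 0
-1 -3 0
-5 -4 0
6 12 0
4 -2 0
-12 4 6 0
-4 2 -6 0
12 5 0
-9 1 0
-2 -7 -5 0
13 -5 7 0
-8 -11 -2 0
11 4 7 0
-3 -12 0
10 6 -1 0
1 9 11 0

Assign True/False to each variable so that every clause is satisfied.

x13 occurs only positively in the remaining clauses — set x13 = True.
Try x1 = True.
  then x3 is forced to False.
Try x2 = True.
  then x4 is forced to True.
  then x5 is forced to False.
  then x12 is forced to True.
The remaining clauses are satisfied by x6 = True, x7 = False, x8 = True, x9 = False, x10 = False, x11 = False.
Every clause has at least one true literal under this assignment.
Check each clause:
  1. (x5 | ~x8 | x12) — x12 is true.
  2. (x11 | x13 | x8) — x8 is true.
  3. (x12 | ~x3 | ~x1) — x12 is true.
  4. (x4 | x9) — x4 is true.
  5. (~x7 | x10) — ~x7 is true.
  6. (x13 | ~x1 | x3) — x13 is true.
  7. (x2 | ~x9) — x2 is true.
  8. (~x3 | ~x1) — ~x3 is true.
  9. (~x4 | ~x5) — ~x5 is true.
  10. (x6 | x12) — x12 is true.
  11. (x4 | ~x2) — x4 is true.
  12. (~x12 | x4 | x6) — x4 is true.
  13. (~x6 | x2 | ~x4) — x2 is true.
  14. (x5 | x12) — x12 is true.
  15. (~x9 | x1) — x1 is true.
  16. (~x7 | ~x5 | ~x2) — ~x7 is true.
  17. (~x5 | x13 | x7) — ~x5 is true.
  18. (~x8 | ~x2 | ~x11) — ~x11 is true.
  19. (x11 | x7 | x4) — x4 is true.
  20. (~x12 | ~x3) — ~x3 is true.
  21. (x6 | ~x1 | x10) — x6 is true.
  22. (x1 | x11 | x9) — x1 is true.

x1=1  x2=1  x3=0  x4=1  x5=0  x6=1  x7=0  x8=1  x9=0  x10=0  x11=0  x12=1  x13=1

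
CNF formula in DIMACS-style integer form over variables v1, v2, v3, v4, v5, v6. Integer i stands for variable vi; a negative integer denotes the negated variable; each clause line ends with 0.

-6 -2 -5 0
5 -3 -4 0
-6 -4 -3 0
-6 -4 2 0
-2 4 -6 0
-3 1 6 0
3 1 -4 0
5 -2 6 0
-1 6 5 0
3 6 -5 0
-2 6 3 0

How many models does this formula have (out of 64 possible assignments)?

14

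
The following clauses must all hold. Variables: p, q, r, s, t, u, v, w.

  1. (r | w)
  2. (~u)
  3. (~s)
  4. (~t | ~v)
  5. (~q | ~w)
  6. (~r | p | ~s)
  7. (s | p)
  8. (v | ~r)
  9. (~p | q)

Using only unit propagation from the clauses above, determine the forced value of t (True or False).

False

Unit clause (~u) sets u = False.
(~s) is a unit clause: s = False.
(p | s): since s = False, the clause reduces to (p). p = True.
(q | ~p) with p = True leaves only q, so q = True.
In (~q | ~w), ~q is now false; ~w must hold, so w = False.
In (r | w), w is now false; r must hold, so r = True.
From (v | ~r) and r = True: v = True.
From (~v | ~t) and v = True: t = False.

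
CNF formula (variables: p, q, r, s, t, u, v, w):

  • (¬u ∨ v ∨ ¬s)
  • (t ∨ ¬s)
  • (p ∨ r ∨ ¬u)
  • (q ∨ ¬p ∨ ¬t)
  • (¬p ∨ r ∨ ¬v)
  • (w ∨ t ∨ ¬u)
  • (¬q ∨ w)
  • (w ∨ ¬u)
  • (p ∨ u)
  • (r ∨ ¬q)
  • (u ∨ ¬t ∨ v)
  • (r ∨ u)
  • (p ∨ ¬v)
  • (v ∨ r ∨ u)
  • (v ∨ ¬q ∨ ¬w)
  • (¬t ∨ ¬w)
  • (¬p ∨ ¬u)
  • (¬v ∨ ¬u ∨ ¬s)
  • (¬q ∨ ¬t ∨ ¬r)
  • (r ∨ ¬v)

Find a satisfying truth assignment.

p = True, q = False, r = True, s = False, t = False, u = False, v = False, w = False

Pure literal: s appears only negated; assign s = False.
Branch on p: take p = True.
  then u is forced to False.
  then r is forced to True.
Set q = False and propagate.
  then t is forced to False.
v, w are now unconstrained; take v = False, w = False.
Check each clause:
  1. (v ∨ ¬s ∨ ¬u) — ¬u is true.
  2. (¬s ∨ t) — ¬s is true.
  3. (r ∨ p ∨ ¬u) — p is true.
  4. (¬p ∨ ¬t ∨ q) — ¬t is true.
  5. (r ∨ ¬p ∨ ¬v) — ¬v is true.
  6. (t ∨ ¬u ∨ w) — ¬u is true.
  7. (w ∨ ¬q) — ¬q is true.
  8. (w ∨ ¬u) — ¬u is true.
  9. (p ∨ u) — p is true.
  10. (r ∨ ¬q) — r is true.
  11. (u ∨ ¬t ∨ v) — ¬t is true.
  12. (u ∨ r) — r is true.
  13. (p ∨ ¬v) — ¬v is true.
  14. (u ∨ v ∨ r) — r is true.
  15. (¬q ∨ v ∨ ¬w) — ¬w is true.
  16. (¬t ∨ ¬w) — ¬w is true.
  17. (¬p ∨ ¬u) — ¬u is true.
  18. (¬u ∨ ¬v ∨ ¬s) — ¬v is true.
  19. (¬r ∨ ¬t ∨ ¬q) — ¬t is true.
  20. (¬v ∨ r) — ¬v is true.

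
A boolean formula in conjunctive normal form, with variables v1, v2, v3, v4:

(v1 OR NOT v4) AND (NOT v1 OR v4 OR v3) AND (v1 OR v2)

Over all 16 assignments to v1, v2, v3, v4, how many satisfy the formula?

Split on v1, then v4.
  v1=1, v4=1: remaining (v2,v3) ∈ {(0,0); (0,1); (1,0); (1,1)} — 4.
  v1=1, v4=0: remaining (v2,v3) ∈ {(0,1); (1,1)} — 2.
  v1=0, v4=1: a clause becomes empty — 0.
  v1=0, v4=0: remaining (v2,v3) ∈ {(1,0); (1,1)} — 2.
Total: 4 + 2 + 0 + 2 = 8.

8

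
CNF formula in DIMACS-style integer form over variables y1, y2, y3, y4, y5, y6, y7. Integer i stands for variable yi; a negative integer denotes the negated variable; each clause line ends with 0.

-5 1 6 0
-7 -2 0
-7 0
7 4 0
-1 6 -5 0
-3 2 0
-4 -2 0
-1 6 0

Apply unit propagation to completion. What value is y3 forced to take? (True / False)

(NOT y7) stands alone — y7 = False.
In (y7 OR y4), y7 is now false; y4 must hold, so y4 = True.
(NOT y4 OR NOT y2) with y4 = True leaves only NOT y2, so y2 = False.
In (NOT y3 OR y2), y2 is now false; NOT y3 must hold, so y3 = False.

False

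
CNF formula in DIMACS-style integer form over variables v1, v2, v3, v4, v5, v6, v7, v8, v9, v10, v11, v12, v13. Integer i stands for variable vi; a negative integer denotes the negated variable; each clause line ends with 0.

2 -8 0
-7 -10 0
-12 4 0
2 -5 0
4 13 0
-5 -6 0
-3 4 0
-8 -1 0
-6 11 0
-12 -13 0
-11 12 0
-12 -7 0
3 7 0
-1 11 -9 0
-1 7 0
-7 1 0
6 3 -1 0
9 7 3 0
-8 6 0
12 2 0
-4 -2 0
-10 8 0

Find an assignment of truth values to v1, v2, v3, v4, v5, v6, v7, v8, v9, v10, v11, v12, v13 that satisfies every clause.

Pure literal: v5 appears only negated; assign v5 = False.
Pure literal: v10 appears only negated; assign v10 = False.
Try v1 = False.
  then v7 is forced to False.
  then v3 is forced to True.
  then v4 is forced to True.
  then v2 is forced to False.
  then v8 is forced to False.
  then v12 is forced to True.
  then v13 is forced to False.
Set v6 = True and propagate.
  then v11 is forced to True.
v9 is now unconstrained; take v9 = True.
Every clause has at least one true literal under this assignment.

v1=0, v2=0, v3=1, v4=1, v5=0, v6=1, v7=0, v8=0, v9=1, v10=0, v11=1, v12=1, v13=0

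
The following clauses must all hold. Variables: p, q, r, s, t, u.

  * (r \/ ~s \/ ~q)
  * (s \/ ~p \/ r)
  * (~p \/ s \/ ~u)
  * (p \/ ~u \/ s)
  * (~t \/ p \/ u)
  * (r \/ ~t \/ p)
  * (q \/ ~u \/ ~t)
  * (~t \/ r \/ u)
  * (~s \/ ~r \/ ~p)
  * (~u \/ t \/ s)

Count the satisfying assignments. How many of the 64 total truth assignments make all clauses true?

17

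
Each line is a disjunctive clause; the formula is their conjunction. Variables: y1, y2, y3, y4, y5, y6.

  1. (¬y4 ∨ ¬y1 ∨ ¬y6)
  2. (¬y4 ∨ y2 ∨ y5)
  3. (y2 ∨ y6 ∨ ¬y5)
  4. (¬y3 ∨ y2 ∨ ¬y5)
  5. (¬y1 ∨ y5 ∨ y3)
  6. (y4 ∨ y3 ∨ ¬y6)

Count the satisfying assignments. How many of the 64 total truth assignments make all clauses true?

Case analysis on y5 and y2:
  y5=1, y2=1: 12 of the 16 assignments to (y1,y3,y4,y6) work.
  y5=1, y2=0: remaining (y1,y3,y4,y6) ∈ {(0,0,1,1)} — 1.
  y5=0, y2=1: 10 of the 16 assignments to (y1,y3,y4,y6) work.
  y5=0, y2=0: 5 of the 16 assignments to (y1,y3,y4,y6) work.
Total: 12 + 1 + 10 + 5 = 28.

28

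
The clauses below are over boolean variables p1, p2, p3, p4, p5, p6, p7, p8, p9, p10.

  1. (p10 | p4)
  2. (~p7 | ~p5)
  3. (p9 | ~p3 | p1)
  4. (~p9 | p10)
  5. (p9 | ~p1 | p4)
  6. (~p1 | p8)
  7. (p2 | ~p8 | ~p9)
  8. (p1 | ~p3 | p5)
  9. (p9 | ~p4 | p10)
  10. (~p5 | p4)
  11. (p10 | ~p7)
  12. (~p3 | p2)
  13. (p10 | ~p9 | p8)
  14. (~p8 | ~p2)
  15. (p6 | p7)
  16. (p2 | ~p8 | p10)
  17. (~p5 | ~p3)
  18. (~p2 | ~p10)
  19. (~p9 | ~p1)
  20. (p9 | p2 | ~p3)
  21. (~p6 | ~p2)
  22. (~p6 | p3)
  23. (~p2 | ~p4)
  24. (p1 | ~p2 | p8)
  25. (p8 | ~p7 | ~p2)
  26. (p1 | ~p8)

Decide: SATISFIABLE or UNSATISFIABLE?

SATISFIABLE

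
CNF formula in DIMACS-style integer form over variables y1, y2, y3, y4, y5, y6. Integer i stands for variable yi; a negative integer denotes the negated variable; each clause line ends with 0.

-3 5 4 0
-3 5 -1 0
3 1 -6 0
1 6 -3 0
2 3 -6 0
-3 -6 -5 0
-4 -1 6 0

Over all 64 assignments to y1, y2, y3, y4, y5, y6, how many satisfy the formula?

Split on y3, then y6.
  y3=T, y6=T: remaining (y1,y2,y4,y5) ∈ {(F,F,T,F); (F,T,T,F)} — 2.
  y3=T, y6=F: remaining (y1,y2,y4,y5) ∈ {(T,F,F,T); (T,T,F,T)} — 2.
  y3=F, y6=T: remaining (y1,y2,y4,y5) ∈ {(T,T,F,F); (T,T,F,T); (T,T,T,F); (T,T,T,T)} — 4.
  y3=F, y6=F: y2, y5 free; 3 ways for (y1,y4) × 2^2 = 12.
Total: 2 + 2 + 4 + 12 = 20.

20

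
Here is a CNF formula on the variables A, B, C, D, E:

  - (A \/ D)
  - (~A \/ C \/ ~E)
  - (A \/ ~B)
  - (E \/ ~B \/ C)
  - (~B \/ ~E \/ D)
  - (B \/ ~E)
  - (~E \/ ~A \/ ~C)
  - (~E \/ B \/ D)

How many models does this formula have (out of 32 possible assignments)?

8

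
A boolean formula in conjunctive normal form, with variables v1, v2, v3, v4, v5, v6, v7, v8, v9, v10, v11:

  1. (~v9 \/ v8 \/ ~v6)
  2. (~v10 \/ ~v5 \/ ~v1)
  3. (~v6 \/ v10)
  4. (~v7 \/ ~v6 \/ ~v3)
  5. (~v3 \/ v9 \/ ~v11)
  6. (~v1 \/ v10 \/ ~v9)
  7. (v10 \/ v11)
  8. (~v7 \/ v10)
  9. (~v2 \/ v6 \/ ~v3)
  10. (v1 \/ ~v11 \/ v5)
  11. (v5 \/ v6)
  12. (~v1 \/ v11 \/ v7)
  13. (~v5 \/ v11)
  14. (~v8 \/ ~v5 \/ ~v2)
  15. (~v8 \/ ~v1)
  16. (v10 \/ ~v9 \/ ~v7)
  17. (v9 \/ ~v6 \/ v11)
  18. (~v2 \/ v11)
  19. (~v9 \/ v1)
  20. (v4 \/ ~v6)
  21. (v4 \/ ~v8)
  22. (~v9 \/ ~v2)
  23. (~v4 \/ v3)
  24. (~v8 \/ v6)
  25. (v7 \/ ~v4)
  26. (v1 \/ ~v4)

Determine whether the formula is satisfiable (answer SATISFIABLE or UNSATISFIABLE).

SATISFIABLE

v2 occurs only negated in the remaining clauses — set v2 = False.
Try v1 = False.
  then v9 is forced to False.
  then v4 is forced to False.
  then v6 is forced to False.
  then v5 is forced to True.
  then v11 is forced to True.
  then v3 is forced to False.
  then v8 is forced to False.
Branch on v7: take v7 = True.
  then v10 is forced to True.
Every clause has at least one true literal under this assignment.
So v1=F, v2=F, v3=F, v4=F, v5=T, v6=F, v7=T, v8=F, v9=F, v10=T, v11=T is a satisfying assignment.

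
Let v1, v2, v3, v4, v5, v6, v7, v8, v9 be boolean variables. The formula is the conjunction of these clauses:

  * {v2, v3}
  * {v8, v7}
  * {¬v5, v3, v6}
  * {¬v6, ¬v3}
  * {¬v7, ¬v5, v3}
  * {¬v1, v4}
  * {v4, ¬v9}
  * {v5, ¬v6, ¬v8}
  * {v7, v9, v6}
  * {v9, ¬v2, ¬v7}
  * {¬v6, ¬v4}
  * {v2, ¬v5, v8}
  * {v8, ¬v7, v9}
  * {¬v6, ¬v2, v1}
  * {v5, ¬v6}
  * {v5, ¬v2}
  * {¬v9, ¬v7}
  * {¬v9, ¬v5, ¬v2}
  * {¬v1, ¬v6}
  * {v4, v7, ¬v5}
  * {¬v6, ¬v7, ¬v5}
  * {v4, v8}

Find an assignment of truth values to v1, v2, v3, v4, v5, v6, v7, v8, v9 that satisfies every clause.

Set v1 = False and propagate.
The remaining clauses are satisfied by v2 = False, v3 = True, v4 = True, v5 = False, v6 = False, v7 = False, v8 = True, v9 = True.
Check each clause:
  1. {v3, v2} — v3 is true.
  2. {v8, v7} — v8 is true.
  3. {¬v5, v6, v3} — v3 is true.
  4. {¬v3, ¬v6} — ¬v6 is true.
  5. {¬v5, v3, ¬v7} — ¬v7 is true.
  6. {v4, ¬v1} — v4 is true.
  7. {¬v9, v4} — v4 is true.
  8. {¬v6, ¬v8, v5} — ¬v6 is true.
  9. {v9, v7, v6} — v9 is true.
  10. {v9, ¬v7, ¬v2} — v9 is true.
  11. {¬v6, ¬v4} — ¬v6 is true.
  12. {¬v5, v8, v2} — v8 is true.
  13. {v9, ¬v7, v8} — v8 is true.
  14. {v1, ¬v6, ¬v2} — ¬v6 is true.
  15. {¬v6, v5} — ¬v6 is true.
  16. {v5, ¬v2} — ¬v2 is true.
  17. {¬v7, ¬v9} — ¬v7 is true.
  18. {¬v5, ¬v2, ¬v9} — ¬v5 is true.
  19. {¬v1, ¬v6} — ¬v6 is true.
  20. {v7, ¬v5, v4} — ¬v5 is true.
  21. {¬v6, ¬v7, ¬v5} — ¬v7 is true.
  22. {v4, v8} — v8 is true.

v1=False, v2=False, v3=True, v4=True, v5=False, v6=False, v7=False, v8=True, v9=True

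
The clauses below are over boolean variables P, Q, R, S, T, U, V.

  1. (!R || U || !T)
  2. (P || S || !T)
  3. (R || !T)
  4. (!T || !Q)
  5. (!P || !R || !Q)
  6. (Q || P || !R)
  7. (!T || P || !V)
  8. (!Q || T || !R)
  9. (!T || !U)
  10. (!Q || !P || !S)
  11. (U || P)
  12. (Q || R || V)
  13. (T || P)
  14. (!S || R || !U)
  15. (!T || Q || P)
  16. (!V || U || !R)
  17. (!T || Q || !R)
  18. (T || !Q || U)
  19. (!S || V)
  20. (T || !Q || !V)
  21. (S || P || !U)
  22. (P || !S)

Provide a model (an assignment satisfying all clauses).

P=1, Q=0, R=0, S=0, T=0, U=1, V=1

Check each clause:
  1. (U || !R || !T) — !T is true.
  2. (S || !T || P) — P is true.
  3. (R || !T) — !T is true.
  4. (!T || !Q) — !T is true.
  5. (!R || !Q || !P) — !R is true.
  6. (Q || P || !R) — P is true.
  7. (P || !V || !T) — !T is true.
  8. (!Q || T || !R) — !R is true.
  9. (!T || !U) — !T is true.
  10. (!Q || !S || !P) — !S is true.
  11. (U || P) — P is true.
  12. (V || R || Q) — V is true.
  13. (P || T) — P is true.
  14. (!S || !U || R) — !S is true.
  15. (P || Q || !T) — P is true.
  16. (!V || U || !R) — !R is true.
  17. (Q || !T || !R) — !T is true.
  18. (T || U || !Q) — U is true.
  19. (V || !S) — !S is true.
  20. (!Q || T || !V) — !Q is true.
  21. (P || S || !U) — P is true.
  22. (P || !S) — P is true.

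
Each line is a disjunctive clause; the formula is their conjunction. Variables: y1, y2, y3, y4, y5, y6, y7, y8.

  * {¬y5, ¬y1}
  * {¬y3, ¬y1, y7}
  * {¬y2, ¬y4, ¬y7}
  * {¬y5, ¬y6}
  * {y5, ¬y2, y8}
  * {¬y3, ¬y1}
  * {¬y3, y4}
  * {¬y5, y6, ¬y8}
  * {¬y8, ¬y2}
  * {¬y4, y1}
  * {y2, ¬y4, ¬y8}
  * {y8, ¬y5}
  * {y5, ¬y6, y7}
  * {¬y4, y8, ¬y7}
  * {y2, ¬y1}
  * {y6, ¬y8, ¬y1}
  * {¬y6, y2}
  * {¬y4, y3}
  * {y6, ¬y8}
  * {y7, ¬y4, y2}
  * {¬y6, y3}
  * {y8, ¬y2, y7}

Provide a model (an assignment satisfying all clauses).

y1=False, y2=False, y3=False, y4=False, y5=False, y6=False, y7=True, y8=False

Check each clause:
  1. {¬y5, ¬y1} — ¬y5 is true.
  2. {¬y3, ¬y1, y7} — ¬y3 is true.
  3. {¬y4, ¬y2, ¬y7} — ¬y4 is true.
  4. {¬y6, ¬y5} — ¬y6 is true.
  5. {¬y2, y5, y8} — ¬y2 is true.
  6. {¬y3, ¬y1} — ¬y3 is true.
  7. {y4, ¬y3} — ¬y3 is true.
  8. {y6, ¬y8, ¬y5} — ¬y8 is true.
  9. {¬y2, ¬y8} — ¬y8 is true.
  10. {¬y4, y1} — ¬y4 is true.
  11. {y2, ¬y4, ¬y8} — ¬y8 is true.
  12. {¬y5, y8} — ¬y5 is true.
  13. {y5, y7, ¬y6} — ¬y6 is true.
  14. {¬y7, ¬y4, y8} — ¬y4 is true.
  15. {¬y1, y2} — ¬y1 is true.
  16. {y6, ¬y8, ¬y1} — ¬y8 is true.
  17. {¬y6, y2} — ¬y6 is true.
  18. {y3, ¬y4} — ¬y4 is true.
  19. {¬y8, y6} — ¬y8 is true.
  20. {y2, ¬y4, y7} — ¬y4 is true.
  21. {¬y6, y3} — ¬y6 is true.
  22. {y8, ¬y2, y7} — ¬y2 is true.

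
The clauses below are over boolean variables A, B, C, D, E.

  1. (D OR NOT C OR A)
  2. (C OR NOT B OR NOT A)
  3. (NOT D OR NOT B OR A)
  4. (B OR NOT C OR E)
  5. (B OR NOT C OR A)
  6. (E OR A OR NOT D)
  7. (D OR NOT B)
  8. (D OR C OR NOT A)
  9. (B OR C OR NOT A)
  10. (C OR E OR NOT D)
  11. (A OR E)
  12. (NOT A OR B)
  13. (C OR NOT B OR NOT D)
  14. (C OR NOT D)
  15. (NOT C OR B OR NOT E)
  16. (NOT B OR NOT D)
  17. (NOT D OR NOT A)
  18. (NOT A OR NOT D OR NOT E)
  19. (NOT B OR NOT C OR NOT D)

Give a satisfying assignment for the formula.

Branch on A: take A = False.
  then E is forced to True.
Try B = False.
  then C is forced to False.
  then D is forced to False.
Every clause has at least one true literal under this assignment.

A = 0, B = 0, C = 0, D = 0, E = 1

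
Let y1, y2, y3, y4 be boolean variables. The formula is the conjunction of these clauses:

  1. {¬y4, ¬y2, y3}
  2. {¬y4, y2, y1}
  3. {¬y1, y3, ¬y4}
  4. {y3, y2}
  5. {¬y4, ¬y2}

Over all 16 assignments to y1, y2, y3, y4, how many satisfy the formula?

Case analysis on y2 and y4:
  y2=1, y4=1: a clause becomes empty — 0.
  y2=1, y4=0: remaining (y1,y3) ∈ {(0,0); (0,1); (1,0); (1,1)} — 4.
  y2=0, y4=1: remaining (y1,y3) ∈ {(1,1)} — 1.
  y2=0, y4=0: remaining (y1,y3) ∈ {(0,1); (1,1)} — 2.
Total: 0 + 4 + 1 + 2 = 7.

7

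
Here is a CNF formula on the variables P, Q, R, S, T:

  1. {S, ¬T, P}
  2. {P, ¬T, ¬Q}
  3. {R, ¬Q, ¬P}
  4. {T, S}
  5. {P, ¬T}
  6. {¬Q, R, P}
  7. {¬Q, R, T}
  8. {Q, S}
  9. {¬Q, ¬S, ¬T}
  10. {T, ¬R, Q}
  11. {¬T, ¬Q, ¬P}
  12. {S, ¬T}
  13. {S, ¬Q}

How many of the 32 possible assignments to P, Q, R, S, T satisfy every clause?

Satisfying assignments:
  P=0 Q=0 R=0 S=1 T=0
  P=0 Q=1 R=1 S=1 T=0
  P=1 Q=0 R=0 S=1 T=0
  P=1 Q=0 R=0 S=1 T=1
  P=1 Q=0 R=1 S=1 T=1
  P=1 Q=1 R=1 S=1 T=0
Count: 6.

6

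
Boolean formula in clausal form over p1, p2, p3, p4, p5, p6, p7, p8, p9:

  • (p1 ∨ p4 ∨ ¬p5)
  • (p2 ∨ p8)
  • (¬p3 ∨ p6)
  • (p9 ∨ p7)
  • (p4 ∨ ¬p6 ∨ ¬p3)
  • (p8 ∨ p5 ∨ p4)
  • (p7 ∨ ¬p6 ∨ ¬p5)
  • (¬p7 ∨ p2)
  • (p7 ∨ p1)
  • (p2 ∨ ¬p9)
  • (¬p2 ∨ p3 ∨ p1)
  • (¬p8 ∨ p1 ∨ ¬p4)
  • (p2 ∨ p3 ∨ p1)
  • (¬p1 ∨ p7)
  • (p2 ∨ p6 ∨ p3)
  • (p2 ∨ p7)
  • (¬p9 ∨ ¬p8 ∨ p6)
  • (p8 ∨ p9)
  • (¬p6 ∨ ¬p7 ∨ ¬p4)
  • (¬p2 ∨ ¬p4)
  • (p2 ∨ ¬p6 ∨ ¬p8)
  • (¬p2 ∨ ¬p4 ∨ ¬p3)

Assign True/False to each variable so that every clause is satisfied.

p1=T, p2=T, p3=F, p4=F, p5=T, p6=T, p7=T, p8=T, p9=T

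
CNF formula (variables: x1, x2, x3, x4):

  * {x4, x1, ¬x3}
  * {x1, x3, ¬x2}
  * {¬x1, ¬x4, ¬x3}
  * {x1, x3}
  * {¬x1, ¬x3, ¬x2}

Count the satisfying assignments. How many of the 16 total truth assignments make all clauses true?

The models are:
  x1=0 x2=0 x3=1 x4=1
  x1=0 x2=1 x3=1 x4=1
  x1=1 x2=0 x3=0 x4=0
  x1=1 x2=0 x3=0 x4=1
  x1=1 x2=0 x3=1 x4=0
  x1=1 x2=1 x3=0 x4=0
  x1=1 x2=1 x3=0 x4=1
Count: 7.

7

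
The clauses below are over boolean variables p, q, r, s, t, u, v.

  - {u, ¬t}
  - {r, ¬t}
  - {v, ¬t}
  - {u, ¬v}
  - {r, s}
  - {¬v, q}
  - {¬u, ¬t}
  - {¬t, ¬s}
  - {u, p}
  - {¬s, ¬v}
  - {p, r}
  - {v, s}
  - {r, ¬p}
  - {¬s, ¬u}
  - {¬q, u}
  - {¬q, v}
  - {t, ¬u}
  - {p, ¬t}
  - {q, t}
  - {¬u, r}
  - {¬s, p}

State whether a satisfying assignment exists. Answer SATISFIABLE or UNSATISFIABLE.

UNSATISFIABLE

t = True:
  propagation gives u=True; an empty clause results — contradiction.
t = False:
  propagation gives u=False, v=False, p=True, s=True; an empty clause results — contradiction.
Every branch closes, so no satisfying assignment exists.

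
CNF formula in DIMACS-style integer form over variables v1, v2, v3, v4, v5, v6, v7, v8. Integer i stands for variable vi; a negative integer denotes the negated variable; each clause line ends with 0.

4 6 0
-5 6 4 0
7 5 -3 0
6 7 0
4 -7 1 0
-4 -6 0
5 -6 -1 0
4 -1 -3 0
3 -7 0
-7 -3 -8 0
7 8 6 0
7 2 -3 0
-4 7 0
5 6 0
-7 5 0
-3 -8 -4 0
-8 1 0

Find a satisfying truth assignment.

v1 = F  v2 = T  v3 = T  v4 = F  v5 = T  v6 = T  v7 = F  v8 = F

Pure literal: v2 appears only positively; assign v2 = True.
Branch on v1: take v1 = False.
  then v8 is forced to False.
Branch on v3: take v3 = True.
Set v4 = False and propagate.
  then v6 is forced to True.
  then v7 is forced to False.
  then v5 is forced to True.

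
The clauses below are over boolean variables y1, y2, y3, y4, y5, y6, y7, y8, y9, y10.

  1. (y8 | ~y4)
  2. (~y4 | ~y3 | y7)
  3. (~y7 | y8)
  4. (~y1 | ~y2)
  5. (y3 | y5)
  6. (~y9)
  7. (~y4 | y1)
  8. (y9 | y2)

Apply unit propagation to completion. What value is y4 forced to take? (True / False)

Unit clause (~y9) sets y9 = False.
(y2 | y9): since y9 = False, the clause reduces to (y2). y2 = True.
(~y2 | ~y1) with y2 = True leaves only ~y1, so y1 = False.
From (~y4 | y1) and y1 = False: y4 = False.

False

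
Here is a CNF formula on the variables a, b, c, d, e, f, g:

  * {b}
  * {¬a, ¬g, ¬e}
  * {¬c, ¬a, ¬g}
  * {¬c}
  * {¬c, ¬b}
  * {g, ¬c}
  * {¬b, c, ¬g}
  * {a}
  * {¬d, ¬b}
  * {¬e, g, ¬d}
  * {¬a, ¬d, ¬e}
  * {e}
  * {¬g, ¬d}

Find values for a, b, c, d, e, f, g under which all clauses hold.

Unit propagation: (b) forces b = True.
The clause (¬c) is unit: c must be False.
(¬g) is a unit clause, so g = False.
The clause (a) is unit: a must be True.
Unit propagation: (¬d) forces d = False.
(e) is a unit clause, so e = True.
f is now unconstrained; take f = False.

a=True, b=True, c=False, d=False, e=True, f=False, g=False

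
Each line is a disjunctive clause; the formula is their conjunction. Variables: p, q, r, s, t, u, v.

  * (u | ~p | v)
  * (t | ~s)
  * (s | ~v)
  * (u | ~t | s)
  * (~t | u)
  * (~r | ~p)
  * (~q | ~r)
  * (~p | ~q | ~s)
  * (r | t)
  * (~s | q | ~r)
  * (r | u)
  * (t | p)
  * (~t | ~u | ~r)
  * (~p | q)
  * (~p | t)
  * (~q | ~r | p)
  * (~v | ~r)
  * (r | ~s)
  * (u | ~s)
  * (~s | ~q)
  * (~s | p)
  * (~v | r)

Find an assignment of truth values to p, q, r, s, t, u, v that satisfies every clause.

p=0  q=0  r=0  s=0  t=1  u=1  v=0

Check each clause:
  1. (~p | u | v) — u is true.
  2. (~s | t) — ~s is true.
  3. (s | ~v) — ~v is true.
  4. (s | ~t | u) — u is true.
  5. (~t | u) — u is true.
  6. (~p | ~r) — ~r is true.
  7. (~q | ~r) — ~r is true.
  8. (~q | ~p | ~s) — ~s is true.
  9. (t | r) — t is true.
  10. (~s | q | ~r) — ~s is true.
  11. (r | u) — u is true.
  12. (t | p) — t is true.
  13. (~r | ~u | ~t) — ~r is true.
  14. (q | ~p) — ~p is true.
  15. (~p | t) — t is true.
  16. (~q | ~r | p) — ~r is true.
  17. (~v | ~r) — ~v is true.
  18. (~s | r) — ~s is true.
  19. (u | ~s) — ~s is true.
  20. (~q | ~s) — ~s is true.
  21. (p | ~s) — ~s is true.
  22. (r | ~v) — ~v is true.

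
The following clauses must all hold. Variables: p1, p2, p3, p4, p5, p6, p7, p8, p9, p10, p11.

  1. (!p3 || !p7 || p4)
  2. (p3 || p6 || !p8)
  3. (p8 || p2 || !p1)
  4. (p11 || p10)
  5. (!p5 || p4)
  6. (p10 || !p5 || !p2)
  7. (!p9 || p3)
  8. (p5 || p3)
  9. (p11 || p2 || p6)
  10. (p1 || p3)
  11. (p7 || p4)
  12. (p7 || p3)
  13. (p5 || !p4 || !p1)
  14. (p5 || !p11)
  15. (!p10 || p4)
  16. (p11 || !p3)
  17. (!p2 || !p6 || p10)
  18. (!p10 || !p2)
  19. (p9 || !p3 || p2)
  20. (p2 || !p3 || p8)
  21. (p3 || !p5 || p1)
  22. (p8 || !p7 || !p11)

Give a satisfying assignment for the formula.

p1=F, p2=F, p3=T, p4=T, p5=T, p6=T, p7=F, p8=T, p9=T, p10=F, p11=T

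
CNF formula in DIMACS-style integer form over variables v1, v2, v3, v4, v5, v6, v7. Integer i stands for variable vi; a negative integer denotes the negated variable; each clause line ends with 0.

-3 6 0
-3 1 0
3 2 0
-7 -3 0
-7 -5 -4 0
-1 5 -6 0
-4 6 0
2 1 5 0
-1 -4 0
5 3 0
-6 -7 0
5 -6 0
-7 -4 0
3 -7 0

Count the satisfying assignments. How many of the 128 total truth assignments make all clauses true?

7

Case analysis on v3 and v5:
  v3=1, v5=1: remaining (v1,v2,v4,v6,v7) ∈ {(1,0,0,1,0); (1,1,0,1,0)} — 2.
  v3=1, v5=0: a clause becomes empty — 0.
  v3=0, v5=1: 5 of the 32 assignments to (v1,v2,v4,v6,v7) work.
  v3=0, v5=0: a clause becomes empty — 0.
Total: 2 + 0 + 5 + 0 = 7.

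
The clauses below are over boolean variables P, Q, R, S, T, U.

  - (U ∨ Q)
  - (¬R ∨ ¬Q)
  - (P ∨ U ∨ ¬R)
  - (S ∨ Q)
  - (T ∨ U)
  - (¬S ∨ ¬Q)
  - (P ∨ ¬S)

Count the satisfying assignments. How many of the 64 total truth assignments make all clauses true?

10

Case analysis on Q and S:
  Q=T, S=T: a clause becomes empty — 0.
  Q=T, S=F: P free; 3 ways for (R,T,U) × 2^1 = 6.
  Q=F, S=T: remaining (P,R,T,U) ∈ {(T,F,F,T); (T,F,T,T); (T,T,F,T); (T,T,T,T)} — 4.
  Q=F, S=F: a clause becomes empty — 0.
Total: 0 + 6 + 4 + 0 = 10.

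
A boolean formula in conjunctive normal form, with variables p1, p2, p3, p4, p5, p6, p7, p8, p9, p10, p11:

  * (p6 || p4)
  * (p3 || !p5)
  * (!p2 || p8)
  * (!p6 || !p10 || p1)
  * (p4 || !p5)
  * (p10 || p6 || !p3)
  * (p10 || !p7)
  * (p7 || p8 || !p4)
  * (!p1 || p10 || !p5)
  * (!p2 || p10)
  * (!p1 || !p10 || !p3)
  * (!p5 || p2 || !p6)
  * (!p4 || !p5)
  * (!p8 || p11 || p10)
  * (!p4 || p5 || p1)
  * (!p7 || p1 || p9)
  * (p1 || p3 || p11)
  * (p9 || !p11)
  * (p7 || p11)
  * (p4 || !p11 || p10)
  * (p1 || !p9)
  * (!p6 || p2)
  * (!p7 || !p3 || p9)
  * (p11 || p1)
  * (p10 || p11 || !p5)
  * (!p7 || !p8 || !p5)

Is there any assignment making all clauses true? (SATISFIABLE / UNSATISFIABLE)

Try p1 = True.
For the remaining variables, p2 = True, p3 = False, p4 = True, p5 = False, p6 = False, p7 = True, p8 = True, p9 = False, p10 = True, p11 = False works.
So p1 = 1, p2 = 1, p3 = 0, p4 = 1, p5 = 0, p6 = 0, p7 = 1, p8 = 1, p9 = 0, p10 = 1, p11 = 0 is a satisfying assignment.

SATISFIABLE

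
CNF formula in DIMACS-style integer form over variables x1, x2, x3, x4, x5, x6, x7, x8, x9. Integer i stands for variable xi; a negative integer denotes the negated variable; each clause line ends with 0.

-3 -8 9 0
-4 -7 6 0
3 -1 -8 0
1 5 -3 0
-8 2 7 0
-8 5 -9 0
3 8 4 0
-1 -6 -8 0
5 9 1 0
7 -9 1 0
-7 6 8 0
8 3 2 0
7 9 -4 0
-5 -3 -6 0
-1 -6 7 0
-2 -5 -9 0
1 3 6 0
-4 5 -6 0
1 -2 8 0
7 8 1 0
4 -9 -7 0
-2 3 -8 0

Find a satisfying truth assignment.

x1=T, x2=F, x3=T, x4=F, x5=T, x6=F, x7=F, x8=F, x9=F

Branch on x1: take x1 = True.
Set x2 = False and propagate.
For the remaining variables, x3 = True, x4 = False, x5 = True, x6 = False, x7 = False, x8 = False, x9 = False works.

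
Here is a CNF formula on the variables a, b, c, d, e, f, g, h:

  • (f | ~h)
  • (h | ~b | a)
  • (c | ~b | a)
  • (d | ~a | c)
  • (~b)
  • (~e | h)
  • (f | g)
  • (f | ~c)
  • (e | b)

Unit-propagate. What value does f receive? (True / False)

True

(~b) is a unit clause: b = False.
From (e | b) and b = False: e = True.
(h | ~e): since e = True, the clause reduces to (h). h = True.
(~h | f) with h = True leaves only f, so f = True.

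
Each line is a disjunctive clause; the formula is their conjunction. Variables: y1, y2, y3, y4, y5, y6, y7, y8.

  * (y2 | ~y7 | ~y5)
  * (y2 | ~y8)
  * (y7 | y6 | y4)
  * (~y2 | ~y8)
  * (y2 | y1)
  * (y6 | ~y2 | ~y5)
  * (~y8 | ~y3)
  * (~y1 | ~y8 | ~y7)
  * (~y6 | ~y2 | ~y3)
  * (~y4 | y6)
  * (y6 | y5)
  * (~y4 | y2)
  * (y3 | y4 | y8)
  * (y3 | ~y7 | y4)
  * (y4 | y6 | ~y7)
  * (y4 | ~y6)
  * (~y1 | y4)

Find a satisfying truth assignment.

y1 = True, y2 = True, y3 = False, y4 = True, y5 = False, y6 = True, y7 = False, y8 = False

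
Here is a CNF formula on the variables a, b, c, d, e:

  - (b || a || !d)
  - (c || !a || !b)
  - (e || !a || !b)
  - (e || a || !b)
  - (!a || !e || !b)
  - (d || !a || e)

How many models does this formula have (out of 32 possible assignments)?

Case analysis on a and b:
  a=1, b=1: a clause becomes empty — 0.
  a=1, b=0: c free; 3 ways for (d,e) × 2^1 = 6.
  a=0, b=1: remaining (c,d,e) ∈ {(0,0,1); (0,1,1); (1,0,1); (1,1,1)} — 4.
  a=0, b=0: remaining (c,d,e) ∈ {(0,0,0); (0,0,1); (1,0,0); (1,0,1)} — 4.
Total: 0 + 6 + 4 + 4 = 14.

14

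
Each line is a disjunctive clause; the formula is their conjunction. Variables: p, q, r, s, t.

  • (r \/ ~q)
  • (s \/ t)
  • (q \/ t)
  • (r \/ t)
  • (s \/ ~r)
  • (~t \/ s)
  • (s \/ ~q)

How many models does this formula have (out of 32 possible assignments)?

Satisfying assignments:
  p=0 q=0 r=0 s=1 t=1
  p=0 q=0 r=1 s=1 t=1
  p=0 q=1 r=1 s=1 t=0
  p=0 q=1 r=1 s=1 t=1
  p=1 q=0 r=0 s=1 t=1
  p=1 q=0 r=1 s=1 t=1
  p=1 q=1 r=1 s=1 t=0
  p=1 q=1 r=1 s=1 t=1
That's 8 in total.

8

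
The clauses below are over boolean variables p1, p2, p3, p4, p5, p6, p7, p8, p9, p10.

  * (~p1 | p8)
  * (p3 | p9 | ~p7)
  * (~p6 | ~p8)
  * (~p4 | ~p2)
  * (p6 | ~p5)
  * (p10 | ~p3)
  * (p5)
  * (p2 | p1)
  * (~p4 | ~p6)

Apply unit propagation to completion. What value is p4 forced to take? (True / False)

False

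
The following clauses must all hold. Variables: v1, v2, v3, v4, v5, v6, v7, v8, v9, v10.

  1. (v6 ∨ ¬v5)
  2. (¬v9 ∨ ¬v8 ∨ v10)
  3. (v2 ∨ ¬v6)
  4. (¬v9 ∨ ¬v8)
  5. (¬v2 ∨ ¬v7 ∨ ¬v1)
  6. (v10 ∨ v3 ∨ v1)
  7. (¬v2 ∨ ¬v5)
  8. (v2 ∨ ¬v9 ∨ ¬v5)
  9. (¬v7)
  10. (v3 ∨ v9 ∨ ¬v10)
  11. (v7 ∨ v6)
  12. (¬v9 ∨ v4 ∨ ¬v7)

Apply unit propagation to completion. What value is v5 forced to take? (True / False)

False

Unit clause (¬v7) sets v7 = False.
(v7 ∨ v6): since v7 = False, the clause reduces to (v6). v6 = True.
From (¬v6 ∨ v2) and v6 = True: v2 = True.
(¬v5 ∨ ¬v2) with v2 = True leaves only ¬v5, so v5 = False.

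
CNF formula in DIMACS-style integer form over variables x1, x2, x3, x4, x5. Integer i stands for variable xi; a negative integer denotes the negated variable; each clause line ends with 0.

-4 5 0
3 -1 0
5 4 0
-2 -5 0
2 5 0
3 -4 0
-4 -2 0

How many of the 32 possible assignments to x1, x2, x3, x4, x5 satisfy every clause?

Satisfying assignments:
  x1=F x2=F x3=F x4=F x5=T
  x1=F x2=F x3=T x4=F x5=T
  x1=F x2=F x3=T x4=T x5=T
  x1=T x2=F x3=T x4=F x5=T
  x1=T x2=F x3=T x4=T x5=T
Count: 5.

5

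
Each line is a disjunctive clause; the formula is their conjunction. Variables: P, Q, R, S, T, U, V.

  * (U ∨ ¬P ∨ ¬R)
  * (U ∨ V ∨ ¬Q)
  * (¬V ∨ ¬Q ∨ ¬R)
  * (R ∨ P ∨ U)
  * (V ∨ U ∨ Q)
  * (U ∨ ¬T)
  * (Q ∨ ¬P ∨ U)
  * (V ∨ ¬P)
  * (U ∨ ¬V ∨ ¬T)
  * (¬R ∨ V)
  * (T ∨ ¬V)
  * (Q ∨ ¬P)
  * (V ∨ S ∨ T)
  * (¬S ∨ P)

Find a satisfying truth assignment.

Pure literal: U appears only positively; assign U = True.
Set P = False and propagate.
  then S is forced to False.
Try Q = False.
Branch on R: take R = False.
For the remaining variables, T = True, V = True works.

P = F, Q = F, R = F, S = F, T = T, U = T, V = T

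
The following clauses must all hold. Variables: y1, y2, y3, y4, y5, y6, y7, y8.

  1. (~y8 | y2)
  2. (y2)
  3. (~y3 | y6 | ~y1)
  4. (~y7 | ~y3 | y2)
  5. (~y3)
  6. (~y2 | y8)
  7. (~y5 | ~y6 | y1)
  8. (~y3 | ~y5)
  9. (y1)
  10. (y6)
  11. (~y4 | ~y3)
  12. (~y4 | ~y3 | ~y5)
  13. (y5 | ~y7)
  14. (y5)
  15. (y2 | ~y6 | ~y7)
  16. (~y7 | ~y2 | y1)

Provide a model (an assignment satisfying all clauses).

y1=T, y2=T, y3=F, y4=T, y5=T, y6=T, y7=T, y8=T

The clause (y2) is unit: y2 must be True.
Unit propagation: (~y3) forces y3 = False.
The clause (y8) is unit: y8 must be True.
(y1) is a unit clause, so y1 = True.
(y6) is a unit clause, so y6 = True.
Unit propagation: (y5) forces y5 = True.
y4, y7 are now unconstrained; take y4 = True, y7 = True.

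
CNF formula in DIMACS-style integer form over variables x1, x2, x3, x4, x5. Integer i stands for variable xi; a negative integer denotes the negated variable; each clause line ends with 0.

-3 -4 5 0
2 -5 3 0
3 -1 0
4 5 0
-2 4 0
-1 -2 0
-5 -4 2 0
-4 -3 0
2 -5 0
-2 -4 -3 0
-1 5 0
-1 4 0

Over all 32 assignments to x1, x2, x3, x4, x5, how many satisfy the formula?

3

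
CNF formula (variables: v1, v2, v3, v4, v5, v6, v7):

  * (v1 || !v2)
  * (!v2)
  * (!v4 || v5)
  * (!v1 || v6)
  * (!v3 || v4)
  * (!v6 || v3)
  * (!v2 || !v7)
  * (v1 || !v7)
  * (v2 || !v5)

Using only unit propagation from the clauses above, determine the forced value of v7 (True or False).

(!v2) stands alone — v2 = False.
(v2 || !v5): since v2 = False, the clause reduces to (!v5). v5 = False.
(v5 || !v4) with v5 = False leaves only !v4, so v4 = False.
From (v4 || !v3) and v4 = False: v3 = False.
(v3 || !v6) with v3 = False leaves only !v6, so v6 = False.
In (v6 || !v1), v6 is now false; !v1 must hold, so v1 = False.
(v1 || !v7): since v1 = False, the clause reduces to (!v7). v7 = False.

False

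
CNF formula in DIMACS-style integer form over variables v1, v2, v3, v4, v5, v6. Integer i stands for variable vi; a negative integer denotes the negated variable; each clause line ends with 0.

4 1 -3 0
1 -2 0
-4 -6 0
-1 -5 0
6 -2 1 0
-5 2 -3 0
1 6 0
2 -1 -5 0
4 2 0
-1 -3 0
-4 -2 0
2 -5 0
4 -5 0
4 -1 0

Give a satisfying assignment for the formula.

v1=T, v2=F, v3=F, v4=T, v5=F, v6=F

Check each clause:
  1. {v4, v1, ¬v3} — v1 is true.
  2. {v1, ¬v2} — v1 is true.
  3. {¬v6, ¬v4} — ¬v6 is true.
  4. {¬v5, ¬v1} — ¬v5 is true.
  5. {v1, ¬v2, v6} — v1 is true.
  6. {v2, ¬v5, ¬v3} — ¬v5 is true.
  7. {v1, v6} — v1 is true.
  8. {v2, ¬v1, ¬v5} — ¬v5 is true.
  9. {v2, v4} — v4 is true.
  10. {¬v3, ¬v1} — ¬v3 is true.
  11. {¬v4, ¬v2} — ¬v2 is true.
  12. {v2, ¬v5} — ¬v5 is true.
  13. {¬v5, v4} — ¬v5 is true.
  14. {¬v1, v4} — v4 is true.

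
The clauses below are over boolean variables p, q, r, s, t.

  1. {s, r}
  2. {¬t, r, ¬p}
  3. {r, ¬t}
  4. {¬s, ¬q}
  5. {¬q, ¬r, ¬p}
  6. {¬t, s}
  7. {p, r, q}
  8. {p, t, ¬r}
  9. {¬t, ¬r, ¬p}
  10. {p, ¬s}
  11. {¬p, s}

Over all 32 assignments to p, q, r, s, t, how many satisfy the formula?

2

Satisfying assignments:
  p=1 q=0 r=0 s=1 t=0
  p=1 q=0 r=1 s=1 t=0
That's 2 in total.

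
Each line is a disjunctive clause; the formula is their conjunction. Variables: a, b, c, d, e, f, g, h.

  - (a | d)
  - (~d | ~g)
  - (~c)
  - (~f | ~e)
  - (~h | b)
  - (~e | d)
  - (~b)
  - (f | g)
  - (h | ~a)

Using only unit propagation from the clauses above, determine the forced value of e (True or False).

False

Unit clause (~c) sets c = False.
(~b) stands alone — b = False.
From (~h | b) and b = False: h = False.
In (h | ~a), h is now false; ~a must hold, so a = False.
In (a | d), a is now false; d must hold, so d = True.
(~d | ~g) with d = True leaves only ~g, so g = False.
(f | g) with g = False leaves only f, so f = True.
From (~f | ~e) and f = True: e = False.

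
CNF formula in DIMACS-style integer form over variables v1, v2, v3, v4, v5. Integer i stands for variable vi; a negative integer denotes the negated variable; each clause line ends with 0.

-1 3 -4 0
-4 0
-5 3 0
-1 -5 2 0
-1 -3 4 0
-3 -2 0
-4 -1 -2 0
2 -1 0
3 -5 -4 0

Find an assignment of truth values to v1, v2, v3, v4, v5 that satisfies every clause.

The clause (~v4) is unit: v4 must be False.
v1 occurs only negated in the remaining clauses — set v1 = False.
Branch on v2: take v2 = False.
Branch on v3: take v3 = True.
v5 is now unconstrained; take v5 = True.
Every clause has at least one true literal under this assignment.
Check each clause:
  1. (~v4 \/ v3 \/ ~v1) — v3 is true.
  2. (~v4) — ~v4 is true.
  3. (~v5 \/ v3) — v3 is true.
  4. (~v1 \/ v2 \/ ~v5) — ~v1 is true.
  5. (v4 \/ ~v1 \/ ~v3) — ~v1 is true.
  6. (~v2 \/ ~v3) — ~v2 is true.
  7. (~v2 \/ ~v4 \/ ~v1) — ~v4 is true.
  8. (v2 \/ ~v1) — ~v1 is true.
  9. (~v4 \/ v3 \/ ~v5) — v3 is true.

v1=False, v2=False, v3=True, v4=False, v5=True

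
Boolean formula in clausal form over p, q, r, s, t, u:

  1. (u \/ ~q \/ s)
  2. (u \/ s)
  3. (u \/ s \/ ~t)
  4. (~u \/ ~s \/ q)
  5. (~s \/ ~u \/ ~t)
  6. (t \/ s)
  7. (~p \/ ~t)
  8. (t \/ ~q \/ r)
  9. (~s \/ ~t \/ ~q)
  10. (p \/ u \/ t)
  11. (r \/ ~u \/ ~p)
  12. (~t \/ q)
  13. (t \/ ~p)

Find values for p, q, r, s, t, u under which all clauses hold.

Try p = False.
Branch on q: take q = True.
Set r = False and propagate.
  then t is forced to True.
  then s is forced to False.
  then u is forced to True.

p=F, q=T, r=F, s=F, t=T, u=T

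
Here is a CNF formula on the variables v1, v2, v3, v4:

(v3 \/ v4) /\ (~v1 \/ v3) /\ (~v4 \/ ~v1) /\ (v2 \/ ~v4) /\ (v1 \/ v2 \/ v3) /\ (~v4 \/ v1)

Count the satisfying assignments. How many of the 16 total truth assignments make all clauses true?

4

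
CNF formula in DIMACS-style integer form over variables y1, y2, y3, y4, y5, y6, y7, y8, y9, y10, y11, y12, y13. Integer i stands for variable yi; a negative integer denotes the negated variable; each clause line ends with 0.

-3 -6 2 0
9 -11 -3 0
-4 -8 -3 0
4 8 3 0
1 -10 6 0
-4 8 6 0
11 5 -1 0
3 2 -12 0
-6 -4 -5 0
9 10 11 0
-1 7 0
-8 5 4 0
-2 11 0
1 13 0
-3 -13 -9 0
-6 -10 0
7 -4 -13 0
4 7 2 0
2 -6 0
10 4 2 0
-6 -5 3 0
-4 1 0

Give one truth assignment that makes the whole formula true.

y7 occurs only positively in the remaining clauses — set y7 = True.
y12 occurs only negated in the remaining clauses — set y12 = False.
Set y1 = True and propagate.
Branch on y2: take y2 = False.
  then y6 is forced to False.
For the remaining variables, y3 = False, y4 = True, y5 = True, y8 = True, y9 = True, y10 = False, y11 = True, y13 = False works.

y1=True, y2=False, y3=False, y4=True, y5=True, y6=False, y7=True, y8=True, y9=True, y10=False, y11=True, y12=False, y13=False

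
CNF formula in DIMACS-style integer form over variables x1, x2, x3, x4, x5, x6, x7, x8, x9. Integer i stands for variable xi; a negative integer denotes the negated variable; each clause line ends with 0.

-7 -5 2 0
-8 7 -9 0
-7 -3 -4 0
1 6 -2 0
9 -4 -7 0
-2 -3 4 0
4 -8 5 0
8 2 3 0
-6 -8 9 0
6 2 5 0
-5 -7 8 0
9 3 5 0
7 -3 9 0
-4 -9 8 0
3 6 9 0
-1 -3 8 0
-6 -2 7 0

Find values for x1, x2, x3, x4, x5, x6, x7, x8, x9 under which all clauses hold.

Set x1 = False and propagate.
Set x2 = True and propagate.
  then x6 is forced to True.
  then x7 is forced to True.
For the remaining variables, x3 = False, x4 = False, x5 = False, x8 = False, x9 = True works.

x1 = False, x2 = True, x3 = False, x4 = False, x5 = False, x6 = True, x7 = True, x8 = False, x9 = True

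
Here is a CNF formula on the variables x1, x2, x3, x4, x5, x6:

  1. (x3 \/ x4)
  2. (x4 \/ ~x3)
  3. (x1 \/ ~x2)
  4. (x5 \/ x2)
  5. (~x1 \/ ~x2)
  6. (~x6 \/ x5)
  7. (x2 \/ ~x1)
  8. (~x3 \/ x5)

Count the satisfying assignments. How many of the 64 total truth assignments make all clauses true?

4

Satisfying assignments:
  x1=0 x2=0 x3=0 x4=1 x5=1 x6=0
  x1=0 x2=0 x3=0 x4=1 x5=1 x6=1
  x1=0 x2=0 x3=1 x4=1 x5=1 x6=0
  x1=0 x2=0 x3=1 x4=1 x5=1 x6=1
Count: 4.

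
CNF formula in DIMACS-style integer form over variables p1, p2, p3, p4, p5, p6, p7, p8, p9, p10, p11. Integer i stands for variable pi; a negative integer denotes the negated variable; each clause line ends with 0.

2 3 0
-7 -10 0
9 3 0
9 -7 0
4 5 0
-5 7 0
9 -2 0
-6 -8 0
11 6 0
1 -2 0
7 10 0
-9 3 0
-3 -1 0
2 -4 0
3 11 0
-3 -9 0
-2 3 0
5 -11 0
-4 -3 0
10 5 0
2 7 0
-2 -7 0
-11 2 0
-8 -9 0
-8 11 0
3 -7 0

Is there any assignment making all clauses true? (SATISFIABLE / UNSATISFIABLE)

UNSATISFIABLE

p3 = True:
  propagation gives p1=False, p2=False, p4=False, p5=True; an empty clause results — contradiction.
p3 = False:
  propagation gives p2=True; an empty clause results — contradiction.
Every branch closes, so no satisfying assignment exists.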